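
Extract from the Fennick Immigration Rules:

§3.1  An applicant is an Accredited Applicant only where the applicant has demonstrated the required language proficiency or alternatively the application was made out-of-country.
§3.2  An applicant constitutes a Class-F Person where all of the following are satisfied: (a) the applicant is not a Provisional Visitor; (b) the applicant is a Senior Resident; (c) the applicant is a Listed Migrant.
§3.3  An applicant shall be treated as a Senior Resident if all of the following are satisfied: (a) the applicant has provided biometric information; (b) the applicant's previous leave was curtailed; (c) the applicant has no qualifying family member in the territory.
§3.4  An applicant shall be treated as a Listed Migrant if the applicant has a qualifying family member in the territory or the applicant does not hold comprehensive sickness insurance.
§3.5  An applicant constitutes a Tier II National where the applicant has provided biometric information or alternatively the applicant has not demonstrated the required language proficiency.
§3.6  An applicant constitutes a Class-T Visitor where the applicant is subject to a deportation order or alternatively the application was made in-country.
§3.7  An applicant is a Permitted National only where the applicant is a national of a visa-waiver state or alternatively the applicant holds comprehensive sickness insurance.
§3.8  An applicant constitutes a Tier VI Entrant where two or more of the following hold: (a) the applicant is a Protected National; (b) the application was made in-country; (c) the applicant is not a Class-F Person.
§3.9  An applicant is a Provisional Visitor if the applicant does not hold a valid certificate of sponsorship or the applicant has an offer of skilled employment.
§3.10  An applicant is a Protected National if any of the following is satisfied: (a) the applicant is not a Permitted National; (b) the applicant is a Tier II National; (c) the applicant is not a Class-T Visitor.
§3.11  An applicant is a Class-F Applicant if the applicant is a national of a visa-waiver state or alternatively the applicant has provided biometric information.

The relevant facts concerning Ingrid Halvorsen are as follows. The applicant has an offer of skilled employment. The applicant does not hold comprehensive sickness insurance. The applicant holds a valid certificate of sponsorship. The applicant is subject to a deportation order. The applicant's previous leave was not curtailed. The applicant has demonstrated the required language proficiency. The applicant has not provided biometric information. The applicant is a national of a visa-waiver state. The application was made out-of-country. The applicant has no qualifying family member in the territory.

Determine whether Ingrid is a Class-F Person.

No

§3.9 — Provisional Visitor: [the applicant does not hold a valid certificate of sponsorship? no] OR [the applicant has an offer of skilled employment? yes] → satisfied.
§3.3 — Senior Resident: [the applicant has provided biometric information? no] AND [the applicant's previous leave was curtailed? no] AND [the applicant has no qualifying family member in the territory? yes] → not satisfied.
§3.4 — Listed Migrant: [the applicant has a qualifying family member in the territory? no] OR [the applicant does not hold comprehensive sickness insurance? yes] → satisfied.
§3.2 — Class-F Person: [not a Provisional Visitor (§3.9)? no] AND [Senior Resident (§3.3)? no] AND [Listed Migrant (§3.4)? yes] → not satisfied.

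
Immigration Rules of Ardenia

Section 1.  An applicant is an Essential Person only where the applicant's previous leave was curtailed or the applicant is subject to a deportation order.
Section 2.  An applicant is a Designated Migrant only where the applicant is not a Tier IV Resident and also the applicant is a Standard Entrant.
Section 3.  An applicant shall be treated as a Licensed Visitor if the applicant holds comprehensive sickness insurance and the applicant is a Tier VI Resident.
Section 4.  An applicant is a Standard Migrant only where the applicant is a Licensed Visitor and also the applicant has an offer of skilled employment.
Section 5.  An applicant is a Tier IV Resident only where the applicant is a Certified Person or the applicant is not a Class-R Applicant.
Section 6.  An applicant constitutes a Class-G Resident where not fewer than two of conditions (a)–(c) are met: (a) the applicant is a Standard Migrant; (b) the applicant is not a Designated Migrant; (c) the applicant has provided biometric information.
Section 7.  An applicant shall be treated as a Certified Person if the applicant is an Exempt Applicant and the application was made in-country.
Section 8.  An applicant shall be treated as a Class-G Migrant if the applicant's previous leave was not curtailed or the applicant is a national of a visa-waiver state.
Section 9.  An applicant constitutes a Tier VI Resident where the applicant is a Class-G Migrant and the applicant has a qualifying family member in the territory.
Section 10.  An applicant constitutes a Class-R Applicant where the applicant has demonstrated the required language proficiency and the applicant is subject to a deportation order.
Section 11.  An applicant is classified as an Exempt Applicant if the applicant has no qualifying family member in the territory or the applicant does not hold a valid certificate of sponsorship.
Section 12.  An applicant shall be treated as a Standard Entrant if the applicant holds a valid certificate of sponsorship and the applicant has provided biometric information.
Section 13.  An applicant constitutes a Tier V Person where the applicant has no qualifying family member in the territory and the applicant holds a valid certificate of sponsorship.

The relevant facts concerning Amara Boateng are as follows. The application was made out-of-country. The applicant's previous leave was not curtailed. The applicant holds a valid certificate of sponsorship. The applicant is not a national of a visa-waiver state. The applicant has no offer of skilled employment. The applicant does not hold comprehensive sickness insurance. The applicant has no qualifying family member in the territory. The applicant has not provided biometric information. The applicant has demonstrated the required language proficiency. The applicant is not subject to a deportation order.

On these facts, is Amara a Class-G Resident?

No

section 8 — Class-G Migrant: [the applicant's previous leave was not curtailed? yes] OR [the applicant is a national of a visa-waiver state? no] → satisfied.
section 9 — Tier VI Resident: [Class-G Migrant (section 8)? yes] AND [the applicant has a qualifying family member in the territory? no] → not satisfied.
section 3 — Licensed Visitor: [the applicant holds comprehensive sickness insurance? no] AND [Tier VI Resident (section 9)? no] → not satisfied.
section 4 — Standard Migrant: [Licensed Visitor (section 3)? no] AND [the applicant has an offer of skilled employment? no] → not satisfied.
section 11 — Exempt Applicant: [the applicant has no qualifying family member in the territory? yes] OR [the applicant does not hold a valid certificate of sponsorship? no] → satisfied.
section 7 — Certified Person: [Exempt Applicant (section 11)? yes] AND [the application was made in-country? no] → not satisfied.
section 10 — Class-R Applicant: [the applicant has demonstrated the required language proficiency? yes] AND [the applicant is subject to a deportation order? no] → not satisfied.
section 5 — Tier IV Resident: [Certified Person (section 7)? no] OR [not a Class-R Applicant (section 10)? yes] → satisfied.
section 12 — Standard Entrant: [the applicant holds a valid certificate of sponsorship? yes] AND [the applicant has provided biometric information? no] → not satisfied.
section 2 — Designated Migrant: [not a Tier IV Resident (section 5)? no] AND [Standard Entrant (section 12)? no] → not satisfied.
section 6 — Class-G Resident: Standard Migrant (section 4)? no; not a Designated Migrant (section 2)? yes; the applicant has provided biometric information? no — 1 of 3 hold (need ≥2) → not satisfied.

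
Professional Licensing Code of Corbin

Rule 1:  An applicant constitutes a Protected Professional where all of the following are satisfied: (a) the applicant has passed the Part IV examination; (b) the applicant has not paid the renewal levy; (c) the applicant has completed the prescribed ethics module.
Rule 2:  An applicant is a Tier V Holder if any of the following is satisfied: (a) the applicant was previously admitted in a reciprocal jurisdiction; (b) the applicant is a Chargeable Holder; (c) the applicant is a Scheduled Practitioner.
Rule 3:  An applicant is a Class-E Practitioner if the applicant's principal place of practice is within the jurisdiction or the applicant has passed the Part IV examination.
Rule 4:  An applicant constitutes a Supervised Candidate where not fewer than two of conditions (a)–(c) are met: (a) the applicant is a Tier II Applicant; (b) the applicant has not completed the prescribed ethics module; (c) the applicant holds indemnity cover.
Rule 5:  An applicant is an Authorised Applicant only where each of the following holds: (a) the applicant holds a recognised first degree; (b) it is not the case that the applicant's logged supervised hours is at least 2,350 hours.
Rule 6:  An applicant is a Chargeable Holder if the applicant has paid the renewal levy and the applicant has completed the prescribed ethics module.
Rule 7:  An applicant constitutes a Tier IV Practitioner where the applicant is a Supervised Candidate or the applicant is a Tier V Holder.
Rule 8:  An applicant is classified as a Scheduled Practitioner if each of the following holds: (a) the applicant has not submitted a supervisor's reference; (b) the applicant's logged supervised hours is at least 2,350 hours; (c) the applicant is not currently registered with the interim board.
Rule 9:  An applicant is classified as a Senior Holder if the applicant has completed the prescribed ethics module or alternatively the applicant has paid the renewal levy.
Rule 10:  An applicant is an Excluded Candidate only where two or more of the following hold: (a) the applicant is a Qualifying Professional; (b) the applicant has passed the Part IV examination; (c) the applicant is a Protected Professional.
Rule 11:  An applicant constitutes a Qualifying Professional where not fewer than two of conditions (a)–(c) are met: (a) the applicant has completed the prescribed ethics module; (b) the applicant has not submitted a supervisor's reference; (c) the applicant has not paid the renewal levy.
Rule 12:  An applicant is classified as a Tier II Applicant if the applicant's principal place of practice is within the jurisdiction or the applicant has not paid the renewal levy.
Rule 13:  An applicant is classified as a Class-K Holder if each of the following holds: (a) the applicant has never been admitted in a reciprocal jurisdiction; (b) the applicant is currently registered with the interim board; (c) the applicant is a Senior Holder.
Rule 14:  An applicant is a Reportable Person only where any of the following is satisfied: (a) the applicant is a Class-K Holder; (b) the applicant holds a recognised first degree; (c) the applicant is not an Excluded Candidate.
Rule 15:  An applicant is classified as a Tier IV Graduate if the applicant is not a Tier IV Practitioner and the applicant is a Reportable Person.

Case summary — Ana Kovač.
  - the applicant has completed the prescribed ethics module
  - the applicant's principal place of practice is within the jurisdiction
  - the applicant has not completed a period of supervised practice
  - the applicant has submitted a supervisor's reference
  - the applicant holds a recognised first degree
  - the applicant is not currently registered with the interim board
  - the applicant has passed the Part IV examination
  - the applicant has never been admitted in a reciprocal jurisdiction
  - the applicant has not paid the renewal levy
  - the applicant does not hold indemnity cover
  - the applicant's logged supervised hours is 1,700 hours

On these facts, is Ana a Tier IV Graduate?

rule 12 — Tier II Applicant: [the applicant's principal place of practice is within the jurisdiction? yes] OR [the applicant has not paid the renewal levy? yes] → satisfied.
rule 4 — Supervised Candidate: Tier II Applicant (rule 12)? yes; the applicant has not completed the prescribed ethics module? no; the applicant holds indemnity cover? no — 1 of 3 hold (need ≥2) → not satisfied.
rule 6 — Chargeable Holder: [the applicant has paid the renewal levy? no] AND [the applicant has completed the prescribed ethics module? yes] → not satisfied.
rule 8 — Scheduled Practitioner: [the applicant has not submitted a supervisor's reference? no] AND [applicant's logged supervised hours: 1,700 hours ≥ 2,350 hours? no] AND [the applicant is not currently registered with the interim board? yes] → not satisfied.
rule 2 — Tier V Holder: [the applicant was previously admitted in a reciprocal jurisdiction? no] OR [Chargeable Holder (rule 6)? no] OR [Scheduled Practitioner (rule 8)? no] → not satisfied.
rule 7 — Tier IV Practitioner: [Supervised Candidate (rule 4)? no] OR [Tier V Holder (rule 2)? no] → not satisfied.
rule 9 — Senior Holder: [the applicant has completed the prescribed ethics module? yes] OR [the applicant has paid the renewal levy? no] → satisfied.
rule 13 — Class-K Holder: [the applicant has never been admitted in a reciprocal jurisdiction? yes] AND [the applicant is currently registered with the interim board? no] AND [Senior Holder (rule 9)? yes] → not satisfied.
rule 11 — Qualifying Professional: the applicant has completed the prescribed ethics module? yes; the applicant has not submitted a supervisor's reference? no; the applicant has not paid the renewal levy? yes — 2 of 3 hold (need ≥2) → satisfied.
rule 1 — Protected Professional: [the applicant has passed the Part IV examination? yes] AND [the applicant has not paid the renewal levy? yes] AND [the applicant has completed the prescribed ethics module? yes] → satisfied.
rule 10 — Excluded Candidate: Qualifying Professional (rule 11)? yes; the applicant has passed the Part IV examination? yes; Protected Professional (rule 1)? yes — 3 of 3 hold (need ≥2) → satisfied.
rule 14 — Reportable Person: [Class-K Holder (rule 13)? no] OR [the applicant holds a recognised first degree? yes] OR [not an Excluded Candidate (rule 10)? no] → satisfied.
rule 15 — Tier IV Graduate: [not a Tier IV Practitioner (rule 7)? yes] AND [Reportable Person (rule 14)? yes] → satisfied.

Yes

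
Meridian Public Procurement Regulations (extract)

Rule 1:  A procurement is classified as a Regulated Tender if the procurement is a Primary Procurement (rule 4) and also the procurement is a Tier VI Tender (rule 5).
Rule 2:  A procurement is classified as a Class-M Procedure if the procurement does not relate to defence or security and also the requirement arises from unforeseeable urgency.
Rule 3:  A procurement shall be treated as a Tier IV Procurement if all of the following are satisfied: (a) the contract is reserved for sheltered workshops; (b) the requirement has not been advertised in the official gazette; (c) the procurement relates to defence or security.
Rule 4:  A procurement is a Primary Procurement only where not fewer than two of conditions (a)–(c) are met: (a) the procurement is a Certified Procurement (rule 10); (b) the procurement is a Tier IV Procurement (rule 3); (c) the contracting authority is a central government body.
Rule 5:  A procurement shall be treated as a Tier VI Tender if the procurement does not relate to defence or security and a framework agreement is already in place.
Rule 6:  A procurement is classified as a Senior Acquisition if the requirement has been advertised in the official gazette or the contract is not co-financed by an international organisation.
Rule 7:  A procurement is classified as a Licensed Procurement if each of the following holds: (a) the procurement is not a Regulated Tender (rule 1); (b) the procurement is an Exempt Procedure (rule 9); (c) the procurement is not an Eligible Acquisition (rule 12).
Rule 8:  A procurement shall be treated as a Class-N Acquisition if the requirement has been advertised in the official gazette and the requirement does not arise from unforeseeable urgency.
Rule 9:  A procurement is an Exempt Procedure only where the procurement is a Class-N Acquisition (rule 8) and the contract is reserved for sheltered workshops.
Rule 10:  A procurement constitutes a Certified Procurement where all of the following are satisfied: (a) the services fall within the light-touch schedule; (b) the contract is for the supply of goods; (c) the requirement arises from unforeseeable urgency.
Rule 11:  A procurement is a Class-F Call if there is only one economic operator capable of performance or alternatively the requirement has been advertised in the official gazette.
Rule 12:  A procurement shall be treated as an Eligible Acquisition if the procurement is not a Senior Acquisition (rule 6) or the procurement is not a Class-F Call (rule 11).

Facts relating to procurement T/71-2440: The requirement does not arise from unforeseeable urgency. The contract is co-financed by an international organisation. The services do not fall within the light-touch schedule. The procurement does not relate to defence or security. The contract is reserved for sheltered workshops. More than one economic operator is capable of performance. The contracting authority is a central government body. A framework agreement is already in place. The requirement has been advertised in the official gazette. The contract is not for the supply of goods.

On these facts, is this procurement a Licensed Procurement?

Yes

rule 10 — Certified Procurement: [the services fall within the light-touch schedule? no] AND [the contract is for the supply of goods? no] AND [the requirement arises from unforeseeable urgency? no] → not satisfied.
rule 3 — Tier IV Procurement: [the contract is reserved for sheltered workshops? yes] AND [the requirement has not been advertised in the official gazette? no] AND [the procurement relates to defence or security? no] → not satisfied.
rule 4 — Primary Procurement: Certified Procurement (rule 10)? no; Tier IV Procurement (rule 3)? no; the contracting authority is a central government body? yes — 1 of 3 hold (need ≥2) → not satisfied.
rule 5 — Tier VI Tender: [the procurement does not relate to defence or security? yes] AND [a framework agreement is already in place? yes] → satisfied.
rule 1 — Regulated Tender: [Primary Procurement (rule 4)? no] AND [Tier VI Tender (rule 5)? yes] → not satisfied.
rule 8 — Class-N Acquisition: [the requirement has been advertised in the official gazette? yes] AND [the requirement does not arise from unforeseeable urgency? yes] → satisfied.
rule 9 — Exempt Procedure: [Class-N Acquisition (rule 8)? yes] AND [the contract is reserved for sheltered workshops? yes] → satisfied.
rule 6 — Senior Acquisition: [the requirement has been advertised in the official gazette? yes] OR [the contract is not co-financed by an international organisation? no] → satisfied.
rule 11 — Class-F Call: [there is only one economic operator capable of performance? no] OR [the requirement has been advertised in the official gazette? yes] → satisfied.
rule 12 — Eligible Acquisition: [not a Senior Acquisition (rule 6)? no] OR [not a Class-F Call (rule 11)? no] → not satisfied.
rule 7 — Licensed Procurement: [not a Regulated Tender (rule 1)? yes] AND [Exempt Procedure (rule 9)? yes] AND [not an Eligible Acquisition (rule 12)? yes] → satisfied.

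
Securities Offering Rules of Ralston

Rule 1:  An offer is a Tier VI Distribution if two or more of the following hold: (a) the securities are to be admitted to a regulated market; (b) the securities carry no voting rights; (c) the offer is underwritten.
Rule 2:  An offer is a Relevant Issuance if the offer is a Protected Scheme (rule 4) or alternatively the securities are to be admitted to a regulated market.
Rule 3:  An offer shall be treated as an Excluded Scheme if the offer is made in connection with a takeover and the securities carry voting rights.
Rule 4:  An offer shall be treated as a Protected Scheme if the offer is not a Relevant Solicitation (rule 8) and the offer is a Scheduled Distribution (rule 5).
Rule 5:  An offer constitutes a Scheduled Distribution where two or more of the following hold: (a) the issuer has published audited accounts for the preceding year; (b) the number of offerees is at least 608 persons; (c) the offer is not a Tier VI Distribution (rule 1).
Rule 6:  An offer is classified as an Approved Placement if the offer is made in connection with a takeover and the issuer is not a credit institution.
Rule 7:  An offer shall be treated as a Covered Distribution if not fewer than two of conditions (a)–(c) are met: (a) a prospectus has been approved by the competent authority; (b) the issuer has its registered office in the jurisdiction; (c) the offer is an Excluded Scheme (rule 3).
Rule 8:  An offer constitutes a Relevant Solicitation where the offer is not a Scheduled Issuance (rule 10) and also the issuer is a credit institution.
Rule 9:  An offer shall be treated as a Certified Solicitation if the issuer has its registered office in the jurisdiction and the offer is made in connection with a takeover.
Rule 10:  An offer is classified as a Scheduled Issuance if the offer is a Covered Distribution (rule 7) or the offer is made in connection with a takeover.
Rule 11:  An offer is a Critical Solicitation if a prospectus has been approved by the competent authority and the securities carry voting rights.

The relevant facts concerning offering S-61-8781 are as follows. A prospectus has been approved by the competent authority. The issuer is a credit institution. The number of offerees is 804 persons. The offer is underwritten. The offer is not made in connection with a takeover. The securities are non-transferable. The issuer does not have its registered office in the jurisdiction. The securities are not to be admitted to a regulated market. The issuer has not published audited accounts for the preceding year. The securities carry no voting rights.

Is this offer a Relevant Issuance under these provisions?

rule 3 — Excluded Scheme: [the offer is made in connection with a takeover? no] AND [the securities carry voting rights? no] → not satisfied.
rule 7 — Covered Distribution: a prospectus has been approved by the competent authority? yes; the issuer has its registered office in the jurisdiction? no; Excluded Scheme (rule 3)? no — 1 of 3 hold (need ≥2) → not satisfied.
rule 10 — Scheduled Issuance: [Covered Distribution (rule 7)? no] OR [the offer is made in connection with a takeover? no] → not satisfied.
rule 8 — Relevant Solicitation: [not a Scheduled Issuance (rule 10)? yes] AND [the issuer is a credit institution? yes] → satisfied.
rule 1 — Tier VI Distribution: the securities are to be admitted to a regulated market? no; the securities carry no voting rights? yes; the offer is underwritten? yes — 2 of 3 hold (need ≥2) → satisfied.
rule 5 — Scheduled Distribution: the issuer has published audited accounts for the preceding year? no; number of offerees: 804 persons ≥ 608 persons? yes; not a Tier VI Distribution (rule 1)? no — 1 of 3 hold (need ≥2) → not satisfied.
rule 4 — Protected Scheme: [not a Relevant Solicitation (rule 8)? no] AND [Scheduled Distribution (rule 5)? no] → not satisfied.
rule 2 — Relevant Issuance: [Protected Scheme (rule 4)? no] OR [the securities are to be admitted to a regulated market? no] → not satisfied.

No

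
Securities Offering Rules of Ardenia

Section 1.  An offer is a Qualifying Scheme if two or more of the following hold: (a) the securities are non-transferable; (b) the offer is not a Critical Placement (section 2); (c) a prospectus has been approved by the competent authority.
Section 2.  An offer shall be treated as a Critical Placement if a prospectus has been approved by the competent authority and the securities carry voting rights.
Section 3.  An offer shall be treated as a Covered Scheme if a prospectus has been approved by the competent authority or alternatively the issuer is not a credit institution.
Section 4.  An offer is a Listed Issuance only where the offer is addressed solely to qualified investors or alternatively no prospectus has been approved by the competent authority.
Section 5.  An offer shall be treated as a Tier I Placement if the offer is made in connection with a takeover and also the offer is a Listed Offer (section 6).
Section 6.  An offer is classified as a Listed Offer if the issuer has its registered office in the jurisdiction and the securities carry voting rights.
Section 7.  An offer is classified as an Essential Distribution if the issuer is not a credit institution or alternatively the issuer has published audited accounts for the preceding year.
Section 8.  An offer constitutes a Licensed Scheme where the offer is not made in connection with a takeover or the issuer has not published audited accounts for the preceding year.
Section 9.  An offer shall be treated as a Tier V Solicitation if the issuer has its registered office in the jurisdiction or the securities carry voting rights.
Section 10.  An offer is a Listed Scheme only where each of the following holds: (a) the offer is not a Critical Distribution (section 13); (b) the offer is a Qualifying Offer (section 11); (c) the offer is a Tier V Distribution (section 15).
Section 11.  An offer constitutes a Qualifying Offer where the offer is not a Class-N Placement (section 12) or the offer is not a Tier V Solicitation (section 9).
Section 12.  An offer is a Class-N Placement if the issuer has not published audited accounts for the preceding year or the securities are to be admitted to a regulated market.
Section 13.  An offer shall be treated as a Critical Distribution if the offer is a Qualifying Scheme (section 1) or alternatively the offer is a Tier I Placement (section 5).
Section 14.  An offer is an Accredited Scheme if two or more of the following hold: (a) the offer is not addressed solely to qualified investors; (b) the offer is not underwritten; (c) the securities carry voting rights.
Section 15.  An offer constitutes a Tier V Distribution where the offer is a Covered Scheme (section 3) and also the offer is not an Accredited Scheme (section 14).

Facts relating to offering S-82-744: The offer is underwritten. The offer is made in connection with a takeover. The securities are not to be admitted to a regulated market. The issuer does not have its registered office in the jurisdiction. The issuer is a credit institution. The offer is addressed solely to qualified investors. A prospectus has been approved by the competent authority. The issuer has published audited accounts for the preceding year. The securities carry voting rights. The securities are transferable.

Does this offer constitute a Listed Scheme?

section 2 — Critical Placement: [a prospectus has been approved by the competent authority? yes] AND [the securities carry voting rights? yes] → satisfied.
section 1 — Qualifying Scheme: the securities are non-transferable? no; not a Critical Placement (section 2)? no; a prospectus has been approved by the competent authority? yes — 1 of 3 hold (need ≥2) → not satisfied.
section 6 — Listed Offer: [the issuer has its registered office in the jurisdiction? no] AND [the securities carry voting rights? yes] → not satisfied.
section 5 — Tier I Placement: [the offer is made in connection with a takeover? yes] AND [Listed Offer (section 6)? no] → not satisfied.
section 13 — Critical Distribution: [Qualifying Scheme (section 1)? no] OR [Tier I Placement (section 5)? no] → not satisfied.
section 12 — Class-N Placement: [the issuer has not published audited accounts for the preceding year? no] OR [the securities are to be admitted to a regulated market? no] → not satisfied.
section 9 — Tier V Solicitation: [the issuer has its registered office in the jurisdiction? no] OR [the securities carry voting rights? yes] → satisfied.
section 11 — Qualifying Offer: [not a Class-N Placement (section 12)? yes] OR [not a Tier V Solicitation (section 9)? no] → satisfied.
section 3 — Covered Scheme: [a prospectus has been approved by the competent authority? yes] OR [the issuer is not a credit institution? no] → satisfied.
section 14 — Accredited Scheme: the offer is not addressed solely to qualified investors? no; the offer is not underwritten? no; the securities carry voting rights? yes — 1 of 3 hold (need ≥2) → not satisfied.
section 15 — Tier V Distribution: [Covered Scheme (section 3)? yes] AND [not an Accredited Scheme (section 14)? yes] → satisfied.
section 10 — Listed Scheme: [not a Critical Distribution (section 13)? yes] AND [Qualifying Offer (section 11)? yes] AND [Tier V Distribution (section 15)? yes] → satisfied.

Yes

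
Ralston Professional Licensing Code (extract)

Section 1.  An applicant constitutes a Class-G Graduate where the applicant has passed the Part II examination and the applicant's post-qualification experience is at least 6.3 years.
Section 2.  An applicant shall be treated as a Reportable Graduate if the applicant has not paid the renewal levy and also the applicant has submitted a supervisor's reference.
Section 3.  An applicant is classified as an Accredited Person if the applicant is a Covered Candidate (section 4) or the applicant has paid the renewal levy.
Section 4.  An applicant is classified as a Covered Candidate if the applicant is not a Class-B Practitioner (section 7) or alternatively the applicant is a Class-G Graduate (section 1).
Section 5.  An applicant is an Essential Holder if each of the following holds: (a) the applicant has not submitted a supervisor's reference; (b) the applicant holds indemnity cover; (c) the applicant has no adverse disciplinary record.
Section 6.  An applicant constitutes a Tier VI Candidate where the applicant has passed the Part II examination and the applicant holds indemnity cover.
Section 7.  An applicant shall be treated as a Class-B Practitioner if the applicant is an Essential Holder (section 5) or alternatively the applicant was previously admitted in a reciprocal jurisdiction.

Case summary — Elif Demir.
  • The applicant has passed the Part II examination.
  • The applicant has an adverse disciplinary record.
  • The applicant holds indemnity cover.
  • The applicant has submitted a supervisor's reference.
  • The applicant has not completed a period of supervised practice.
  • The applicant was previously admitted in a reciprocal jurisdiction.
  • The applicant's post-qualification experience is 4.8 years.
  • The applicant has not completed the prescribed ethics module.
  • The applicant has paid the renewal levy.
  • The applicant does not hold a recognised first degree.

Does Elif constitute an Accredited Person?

section 5 — Essential Holder: [the applicant has not submitted a supervisor's reference? no] AND [the applicant holds indemnity cover? yes] AND [the applicant has no adverse disciplinary record? no] → not satisfied.
section 7 — Class-B Practitioner: [Essential Holder (section 5)? no] OR [the applicant was previously admitted in a reciprocal jurisdiction? yes] → satisfied.
section 1 — Class-G Graduate: [the applicant has passed the Part II examination? yes] AND [applicant's post-qualification experience: 4.8 years ≥ 6.3 years? no] → not satisfied.
section 4 — Covered Candidate: [not a Class-B Practitioner (section 7)? no] OR [Class-G Graduate (section 1)? no] → not satisfied.
section 3 — Accredited Person: [Covered Candidate (section 4)? no] OR [the applicant has paid the renewal levy? yes] → satisfied.

Yes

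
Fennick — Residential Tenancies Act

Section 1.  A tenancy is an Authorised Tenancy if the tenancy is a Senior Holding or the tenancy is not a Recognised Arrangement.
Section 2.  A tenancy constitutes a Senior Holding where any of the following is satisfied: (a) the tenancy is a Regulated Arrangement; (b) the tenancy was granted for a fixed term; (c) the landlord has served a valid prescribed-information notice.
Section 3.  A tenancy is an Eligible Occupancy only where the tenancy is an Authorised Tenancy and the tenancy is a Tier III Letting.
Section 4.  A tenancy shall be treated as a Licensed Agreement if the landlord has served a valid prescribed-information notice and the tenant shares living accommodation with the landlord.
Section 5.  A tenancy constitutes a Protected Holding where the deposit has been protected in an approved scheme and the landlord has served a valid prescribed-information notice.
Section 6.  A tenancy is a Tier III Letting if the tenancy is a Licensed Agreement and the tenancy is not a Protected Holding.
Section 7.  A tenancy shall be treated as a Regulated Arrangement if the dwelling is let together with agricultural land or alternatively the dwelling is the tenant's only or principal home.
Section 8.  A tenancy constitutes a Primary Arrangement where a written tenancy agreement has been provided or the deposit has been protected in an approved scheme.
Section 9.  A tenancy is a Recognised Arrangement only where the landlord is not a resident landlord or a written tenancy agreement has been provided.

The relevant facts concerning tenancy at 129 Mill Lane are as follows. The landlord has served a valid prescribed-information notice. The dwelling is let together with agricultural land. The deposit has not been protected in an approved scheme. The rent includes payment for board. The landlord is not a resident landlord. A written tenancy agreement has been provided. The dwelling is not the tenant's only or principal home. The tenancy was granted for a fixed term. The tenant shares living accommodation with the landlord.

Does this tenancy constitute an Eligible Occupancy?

Under section 7: the dwelling is let together with agricultural land? yes; or the dwelling is the tenant's only or principal home? no. So the tenancy is a Regulated Arrangement.
Under section 2: Regulated Arrangement (section 7)? yes; or the tenancy was granted for a fixed term? yes; or the landlord has served a valid prescribed-information notice? yes. So the tenancy is a Senior Holding.
Under section 9: the landlord is not a resident landlord? yes; or a written tenancy agreement has been provided? yes. So the tenancy is a Recognised Arrangement.
Under section 1: Senior Holding (section 2)? yes; or not a Recognised Arrangement (section 9)? no. So the tenancy is an Authorised Tenancy.
Under section 4: the landlord has served a valid prescribed-information notice? yes; and the tenant shares living accommodation with the landlord? yes. So the tenancy is a Licensed Agreement.
Under section 5: the deposit has been protected in an approved scheme? no; and the landlord has served a valid prescribed-information notice? yes. So the tenancy is not a Protected Holding.
Under section 6: Licensed Agreement (section 4)? yes; and not a Protected Holding (section 5)? yes. So the tenancy is a Tier III Letting.
Under section 3: Authorised Tenancy (section 1)? yes; and Tier III Letting (section 6)? yes. So the tenancy is an Eligible Occupancy.

Yes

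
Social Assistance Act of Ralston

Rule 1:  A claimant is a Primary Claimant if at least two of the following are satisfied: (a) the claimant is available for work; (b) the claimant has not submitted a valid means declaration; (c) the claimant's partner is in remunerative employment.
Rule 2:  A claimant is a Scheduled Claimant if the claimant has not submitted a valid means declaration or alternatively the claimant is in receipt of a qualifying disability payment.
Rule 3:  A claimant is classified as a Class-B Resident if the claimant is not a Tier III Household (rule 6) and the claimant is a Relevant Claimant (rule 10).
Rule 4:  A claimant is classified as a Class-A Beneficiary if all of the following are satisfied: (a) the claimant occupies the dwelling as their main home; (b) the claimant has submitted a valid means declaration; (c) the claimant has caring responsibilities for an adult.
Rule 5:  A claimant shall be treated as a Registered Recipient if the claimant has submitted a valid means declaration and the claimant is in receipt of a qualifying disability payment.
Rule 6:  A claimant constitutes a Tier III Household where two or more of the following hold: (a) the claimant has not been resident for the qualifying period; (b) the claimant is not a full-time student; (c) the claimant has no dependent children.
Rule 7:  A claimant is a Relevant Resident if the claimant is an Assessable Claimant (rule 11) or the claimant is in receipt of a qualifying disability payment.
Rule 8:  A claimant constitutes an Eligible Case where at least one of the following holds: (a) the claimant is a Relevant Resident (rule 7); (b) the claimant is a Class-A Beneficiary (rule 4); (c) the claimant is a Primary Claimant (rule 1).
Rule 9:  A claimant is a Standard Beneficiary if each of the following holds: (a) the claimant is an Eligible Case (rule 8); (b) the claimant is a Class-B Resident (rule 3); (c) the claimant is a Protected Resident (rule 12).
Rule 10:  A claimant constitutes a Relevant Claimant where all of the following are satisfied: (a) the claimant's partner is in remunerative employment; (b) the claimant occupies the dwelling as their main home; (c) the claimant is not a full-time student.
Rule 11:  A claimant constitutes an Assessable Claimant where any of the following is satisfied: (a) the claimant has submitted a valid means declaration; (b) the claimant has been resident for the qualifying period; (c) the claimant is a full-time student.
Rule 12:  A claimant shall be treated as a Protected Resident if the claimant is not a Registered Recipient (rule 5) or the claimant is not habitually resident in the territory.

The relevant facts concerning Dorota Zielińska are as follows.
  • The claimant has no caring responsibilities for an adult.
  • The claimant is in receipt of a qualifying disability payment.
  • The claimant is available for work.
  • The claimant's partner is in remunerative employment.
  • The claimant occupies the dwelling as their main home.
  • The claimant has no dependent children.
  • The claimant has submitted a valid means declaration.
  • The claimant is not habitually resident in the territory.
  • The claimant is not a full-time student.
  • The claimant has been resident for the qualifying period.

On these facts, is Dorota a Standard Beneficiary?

Under rule 11: the claimant has submitted a valid means declaration? yes; or the claimant has been resident for the qualifying period? yes; or the claimant is a full-time student? no. So the claimant is an Assessable Claimant.
Under rule 7: Assessable Claimant (rule 11)? yes; or the claimant is in receipt of a qualifying disability payment? yes. So the claimant is a Relevant Resident.
Under rule 4: the claimant occupies the dwelling as their main home? yes; and the claimant has submitted a valid means declaration? yes; and the claimant has caring responsibilities for an adult? no. So the claimant is not a Class-A Beneficiary.
Under rule 1: the claimant is available for work? yes; the claimant has not submitted a valid means declaration? no; the claimant's partner is in remunerative employment? yes — 2 of 3 hold (need ≥2) → satisfied.
Under rule 8: Relevant Resident (rule 7)? yes; or Class-A Beneficiary (rule 4)? no; or Primary Claimant (rule 1)? yes. So the claimant is an Eligible Case.
Under rule 6: the claimant has not been resident for the qualifying period? no; the claimant is not a full-time student? yes; the claimant has no dependent children? yes — 2 of 3 hold (need ≥2) → satisfied.
Under rule 10: the claimant's partner is in remunerative employment? yes; and the claimant occupies the dwelling as their main home? yes; and the claimant is not a full-time student? yes. So the claimant is a Relevant Claimant.
Under rule 3: not a Tier III Household (rule 6)? no; and Relevant Claimant (rule 10)? yes. So the claimant is not a Class-B Resident.
Under rule 5: the claimant has submitted a valid means declaration? yes; and the claimant is in receipt of a qualifying disability payment? yes. So the claimant is a Registered Recipient.
Under rule 12: not a Registered Recipient (rule 5)? no; or the claimant is not habitually resident in the territory? yes. So the claimant is a Protected Resident.
Under rule 9: Eligible Case (rule 8)? yes; and Class-B Resident (rule 3)? no; and Protected Resident (rule 12)? yes. So the claimant is not a Standard Beneficiary.

No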